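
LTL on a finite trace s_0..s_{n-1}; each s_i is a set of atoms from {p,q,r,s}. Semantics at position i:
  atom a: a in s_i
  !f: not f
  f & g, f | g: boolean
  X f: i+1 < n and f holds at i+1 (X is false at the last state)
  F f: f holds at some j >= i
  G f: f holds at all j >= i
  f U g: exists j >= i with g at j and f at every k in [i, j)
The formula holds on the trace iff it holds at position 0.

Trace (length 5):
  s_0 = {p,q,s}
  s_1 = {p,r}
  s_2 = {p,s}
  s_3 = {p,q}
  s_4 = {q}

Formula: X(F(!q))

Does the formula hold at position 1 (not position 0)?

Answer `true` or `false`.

s_0={p,q,s}: X(F(!q))=True F(!q)=True !q=False q=True
s_1={p,r}: X(F(!q))=True F(!q)=True !q=True q=False
s_2={p,s}: X(F(!q))=False F(!q)=True !q=True q=False
s_3={p,q}: X(F(!q))=False F(!q)=False !q=False q=True
s_4={q}: X(F(!q))=False F(!q)=False !q=False q=True
Evaluating at position 1: result = True

Answer: true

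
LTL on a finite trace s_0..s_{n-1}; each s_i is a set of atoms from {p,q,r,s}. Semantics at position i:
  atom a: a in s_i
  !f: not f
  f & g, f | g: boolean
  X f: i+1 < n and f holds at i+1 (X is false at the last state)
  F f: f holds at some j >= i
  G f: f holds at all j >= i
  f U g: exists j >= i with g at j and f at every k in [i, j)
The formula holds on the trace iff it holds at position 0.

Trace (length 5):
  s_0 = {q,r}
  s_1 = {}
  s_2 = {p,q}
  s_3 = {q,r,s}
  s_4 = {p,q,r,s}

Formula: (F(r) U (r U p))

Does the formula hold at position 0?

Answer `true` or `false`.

s_0={q,r}: (F(r) U (r U p))=True F(r)=True r=True (r U p)=False p=False
s_1={}: (F(r) U (r U p))=True F(r)=True r=False (r U p)=False p=False
s_2={p,q}: (F(r) U (r U p))=True F(r)=True r=False (r U p)=True p=True
s_3={q,r,s}: (F(r) U (r U p))=True F(r)=True r=True (r U p)=True p=False
s_4={p,q,r,s}: (F(r) U (r U p))=True F(r)=True r=True (r U p)=True p=True

Answer: true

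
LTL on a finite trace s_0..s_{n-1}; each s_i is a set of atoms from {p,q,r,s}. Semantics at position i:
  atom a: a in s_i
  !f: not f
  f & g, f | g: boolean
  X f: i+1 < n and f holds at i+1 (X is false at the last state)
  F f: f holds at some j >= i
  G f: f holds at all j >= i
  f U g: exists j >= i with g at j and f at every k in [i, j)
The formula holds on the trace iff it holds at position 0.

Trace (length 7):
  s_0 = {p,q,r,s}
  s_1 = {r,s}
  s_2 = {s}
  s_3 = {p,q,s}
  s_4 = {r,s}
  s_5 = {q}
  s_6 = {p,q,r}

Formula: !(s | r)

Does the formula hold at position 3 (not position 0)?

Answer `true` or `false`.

s_0={p,q,r,s}: !(s | r)=False (s | r)=True s=True r=True
s_1={r,s}: !(s | r)=False (s | r)=True s=True r=True
s_2={s}: !(s | r)=False (s | r)=True s=True r=False
s_3={p,q,s}: !(s | r)=False (s | r)=True s=True r=False
s_4={r,s}: !(s | r)=False (s | r)=True s=True r=True
s_5={q}: !(s | r)=True (s | r)=False s=False r=False
s_6={p,q,r}: !(s | r)=False (s | r)=True s=False r=True
Evaluating at position 3: result = False

Answer: false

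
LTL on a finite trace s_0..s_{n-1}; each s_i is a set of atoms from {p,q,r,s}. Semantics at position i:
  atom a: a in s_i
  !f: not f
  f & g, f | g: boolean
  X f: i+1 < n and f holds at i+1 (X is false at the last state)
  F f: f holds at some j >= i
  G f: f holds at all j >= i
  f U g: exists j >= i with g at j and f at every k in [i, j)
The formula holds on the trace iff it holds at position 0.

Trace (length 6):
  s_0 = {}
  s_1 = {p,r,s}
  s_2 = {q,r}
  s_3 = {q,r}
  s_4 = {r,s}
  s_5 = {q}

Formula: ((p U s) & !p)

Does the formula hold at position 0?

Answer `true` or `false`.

Answer: false

Derivation:
s_0={}: ((p U s) & !p)=False (p U s)=False p=False s=False !p=True
s_1={p,r,s}: ((p U s) & !p)=False (p U s)=True p=True s=True !p=False
s_2={q,r}: ((p U s) & !p)=False (p U s)=False p=False s=False !p=True
s_3={q,r}: ((p U s) & !p)=False (p U s)=False p=False s=False !p=True
s_4={r,s}: ((p U s) & !p)=True (p U s)=True p=False s=True !p=True
s_5={q}: ((p U s) & !p)=False (p U s)=False p=False s=False !p=True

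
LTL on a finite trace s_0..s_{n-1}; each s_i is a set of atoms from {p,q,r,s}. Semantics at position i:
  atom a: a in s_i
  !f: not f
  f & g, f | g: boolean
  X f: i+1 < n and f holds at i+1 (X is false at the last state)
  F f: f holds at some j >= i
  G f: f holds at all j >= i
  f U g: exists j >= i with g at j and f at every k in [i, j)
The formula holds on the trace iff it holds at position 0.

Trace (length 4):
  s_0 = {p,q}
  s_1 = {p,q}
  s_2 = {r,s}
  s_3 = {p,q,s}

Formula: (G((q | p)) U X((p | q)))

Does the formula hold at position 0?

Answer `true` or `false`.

Answer: true

Derivation:
s_0={p,q}: (G((q | p)) U X((p | q)))=True G((q | p))=False (q | p)=True q=True p=True X((p | q))=True (p | q)=True
s_1={p,q}: (G((q | p)) U X((p | q)))=False G((q | p))=False (q | p)=True q=True p=True X((p | q))=False (p | q)=True
s_2={r,s}: (G((q | p)) U X((p | q)))=True G((q | p))=False (q | p)=False q=False p=False X((p | q))=True (p | q)=False
s_3={p,q,s}: (G((q | p)) U X((p | q)))=False G((q | p))=True (q | p)=True q=True p=True X((p | q))=False (p | q)=True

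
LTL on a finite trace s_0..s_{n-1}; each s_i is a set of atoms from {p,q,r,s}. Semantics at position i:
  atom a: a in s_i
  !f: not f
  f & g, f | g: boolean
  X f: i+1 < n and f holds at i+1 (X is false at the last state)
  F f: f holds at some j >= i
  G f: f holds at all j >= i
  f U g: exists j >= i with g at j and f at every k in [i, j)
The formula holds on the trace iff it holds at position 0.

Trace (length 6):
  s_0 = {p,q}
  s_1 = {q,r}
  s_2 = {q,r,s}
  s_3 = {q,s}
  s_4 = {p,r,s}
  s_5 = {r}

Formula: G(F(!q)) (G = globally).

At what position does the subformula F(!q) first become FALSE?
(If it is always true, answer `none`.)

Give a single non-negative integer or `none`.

s_0={p,q}: F(!q)=True !q=False q=True
s_1={q,r}: F(!q)=True !q=False q=True
s_2={q,r,s}: F(!q)=True !q=False q=True
s_3={q,s}: F(!q)=True !q=False q=True
s_4={p,r,s}: F(!q)=True !q=True q=False
s_5={r}: F(!q)=True !q=True q=False
G(F(!q)) holds globally = True
No violation — formula holds at every position.

Answer: none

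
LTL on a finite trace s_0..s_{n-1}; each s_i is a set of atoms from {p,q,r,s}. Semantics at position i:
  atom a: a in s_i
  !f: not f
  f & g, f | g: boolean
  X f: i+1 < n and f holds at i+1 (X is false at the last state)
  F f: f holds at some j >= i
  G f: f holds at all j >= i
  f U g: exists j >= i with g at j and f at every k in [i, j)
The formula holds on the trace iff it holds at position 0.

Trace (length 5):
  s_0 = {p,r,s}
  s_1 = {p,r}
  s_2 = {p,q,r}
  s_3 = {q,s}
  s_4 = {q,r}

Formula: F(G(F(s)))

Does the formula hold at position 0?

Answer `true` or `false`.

Answer: false

Derivation:
s_0={p,r,s}: F(G(F(s)))=False G(F(s))=False F(s)=True s=True
s_1={p,r}: F(G(F(s)))=False G(F(s))=False F(s)=True s=False
s_2={p,q,r}: F(G(F(s)))=False G(F(s))=False F(s)=True s=False
s_3={q,s}: F(G(F(s)))=False G(F(s))=False F(s)=True s=True
s_4={q,r}: F(G(F(s)))=False G(F(s))=False F(s)=False s=False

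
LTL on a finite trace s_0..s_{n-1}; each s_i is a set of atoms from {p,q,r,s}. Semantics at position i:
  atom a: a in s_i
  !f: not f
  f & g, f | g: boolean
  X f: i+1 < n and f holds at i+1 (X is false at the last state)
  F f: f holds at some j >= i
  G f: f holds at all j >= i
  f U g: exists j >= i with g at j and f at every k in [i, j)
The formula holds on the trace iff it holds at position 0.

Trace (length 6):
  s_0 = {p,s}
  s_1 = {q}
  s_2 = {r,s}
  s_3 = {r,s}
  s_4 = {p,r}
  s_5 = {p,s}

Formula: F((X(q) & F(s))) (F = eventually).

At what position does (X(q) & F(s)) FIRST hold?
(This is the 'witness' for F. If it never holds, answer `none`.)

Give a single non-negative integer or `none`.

s_0={p,s}: (X(q) & F(s))=True X(q)=True q=False F(s)=True s=True
s_1={q}: (X(q) & F(s))=False X(q)=False q=True F(s)=True s=False
s_2={r,s}: (X(q) & F(s))=False X(q)=False q=False F(s)=True s=True
s_3={r,s}: (X(q) & F(s))=False X(q)=False q=False F(s)=True s=True
s_4={p,r}: (X(q) & F(s))=False X(q)=False q=False F(s)=True s=False
s_5={p,s}: (X(q) & F(s))=False X(q)=False q=False F(s)=True s=True
F((X(q) & F(s))) holds; first witness at position 0.

Answer: 0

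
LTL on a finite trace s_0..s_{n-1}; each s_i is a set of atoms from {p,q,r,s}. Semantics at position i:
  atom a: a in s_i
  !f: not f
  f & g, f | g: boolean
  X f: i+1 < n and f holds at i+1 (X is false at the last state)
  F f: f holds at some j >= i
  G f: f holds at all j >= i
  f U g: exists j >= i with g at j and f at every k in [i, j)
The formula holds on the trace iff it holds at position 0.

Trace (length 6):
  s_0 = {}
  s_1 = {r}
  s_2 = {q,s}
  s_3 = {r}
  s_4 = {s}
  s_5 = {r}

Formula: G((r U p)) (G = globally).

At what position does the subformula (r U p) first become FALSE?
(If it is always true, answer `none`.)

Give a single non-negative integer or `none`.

s_0={}: (r U p)=False r=False p=False
s_1={r}: (r U p)=False r=True p=False
s_2={q,s}: (r U p)=False r=False p=False
s_3={r}: (r U p)=False r=True p=False
s_4={s}: (r U p)=False r=False p=False
s_5={r}: (r U p)=False r=True p=False
G((r U p)) holds globally = False
First violation at position 0.

Answer: 0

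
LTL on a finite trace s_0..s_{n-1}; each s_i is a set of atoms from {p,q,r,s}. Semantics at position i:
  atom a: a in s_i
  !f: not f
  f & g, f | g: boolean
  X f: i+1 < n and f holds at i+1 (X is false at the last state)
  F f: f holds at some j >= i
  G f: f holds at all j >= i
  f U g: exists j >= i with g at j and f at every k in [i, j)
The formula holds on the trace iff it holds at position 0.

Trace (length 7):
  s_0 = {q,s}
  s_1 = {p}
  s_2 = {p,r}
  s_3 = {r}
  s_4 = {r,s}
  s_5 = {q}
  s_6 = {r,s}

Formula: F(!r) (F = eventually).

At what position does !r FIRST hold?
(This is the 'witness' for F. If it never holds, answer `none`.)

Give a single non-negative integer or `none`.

Answer: 0

Derivation:
s_0={q,s}: !r=True r=False
s_1={p}: !r=True r=False
s_2={p,r}: !r=False r=True
s_3={r}: !r=False r=True
s_4={r,s}: !r=False r=True
s_5={q}: !r=True r=False
s_6={r,s}: !r=False r=True
F(!r) holds; first witness at position 0.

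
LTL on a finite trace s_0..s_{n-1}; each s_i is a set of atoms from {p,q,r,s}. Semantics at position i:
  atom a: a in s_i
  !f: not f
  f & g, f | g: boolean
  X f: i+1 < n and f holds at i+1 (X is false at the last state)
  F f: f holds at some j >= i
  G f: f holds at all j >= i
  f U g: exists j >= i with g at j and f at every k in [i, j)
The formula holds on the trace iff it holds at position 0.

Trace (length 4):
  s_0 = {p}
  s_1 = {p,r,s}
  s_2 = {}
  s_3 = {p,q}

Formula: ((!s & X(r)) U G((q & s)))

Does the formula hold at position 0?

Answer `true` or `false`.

Answer: false

Derivation:
s_0={p}: ((!s & X(r)) U G((q & s)))=False (!s & X(r))=True !s=True s=False X(r)=True r=False G((q & s))=False (q & s)=False q=False
s_1={p,r,s}: ((!s & X(r)) U G((q & s)))=False (!s & X(r))=False !s=False s=True X(r)=False r=True G((q & s))=False (q & s)=False q=False
s_2={}: ((!s & X(r)) U G((q & s)))=False (!s & X(r))=False !s=True s=False X(r)=False r=False G((q & s))=False (q & s)=False q=False
s_3={p,q}: ((!s & X(r)) U G((q & s)))=False (!s & X(r))=False !s=True s=False X(r)=False r=False G((q & s))=False (q & s)=False q=True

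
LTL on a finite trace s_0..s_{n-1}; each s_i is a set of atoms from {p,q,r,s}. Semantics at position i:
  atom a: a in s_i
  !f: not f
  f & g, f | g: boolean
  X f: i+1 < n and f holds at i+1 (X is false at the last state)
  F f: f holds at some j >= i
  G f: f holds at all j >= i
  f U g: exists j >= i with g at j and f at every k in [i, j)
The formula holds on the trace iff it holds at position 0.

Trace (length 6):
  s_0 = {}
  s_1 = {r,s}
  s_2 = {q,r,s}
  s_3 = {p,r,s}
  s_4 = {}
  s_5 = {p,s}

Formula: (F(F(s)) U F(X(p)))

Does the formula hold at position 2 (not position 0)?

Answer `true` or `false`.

s_0={}: (F(F(s)) U F(X(p)))=True F(F(s))=True F(s)=True s=False F(X(p))=True X(p)=False p=False
s_1={r,s}: (F(F(s)) U F(X(p)))=True F(F(s))=True F(s)=True s=True F(X(p))=True X(p)=False p=False
s_2={q,r,s}: (F(F(s)) U F(X(p)))=True F(F(s))=True F(s)=True s=True F(X(p))=True X(p)=True p=False
s_3={p,r,s}: (F(F(s)) U F(X(p)))=True F(F(s))=True F(s)=True s=True F(X(p))=True X(p)=False p=True
s_4={}: (F(F(s)) U F(X(p)))=True F(F(s))=True F(s)=True s=False F(X(p))=True X(p)=True p=False
s_5={p,s}: (F(F(s)) U F(X(p)))=False F(F(s))=True F(s)=True s=True F(X(p))=False X(p)=False p=True
Evaluating at position 2: result = True

Answer: true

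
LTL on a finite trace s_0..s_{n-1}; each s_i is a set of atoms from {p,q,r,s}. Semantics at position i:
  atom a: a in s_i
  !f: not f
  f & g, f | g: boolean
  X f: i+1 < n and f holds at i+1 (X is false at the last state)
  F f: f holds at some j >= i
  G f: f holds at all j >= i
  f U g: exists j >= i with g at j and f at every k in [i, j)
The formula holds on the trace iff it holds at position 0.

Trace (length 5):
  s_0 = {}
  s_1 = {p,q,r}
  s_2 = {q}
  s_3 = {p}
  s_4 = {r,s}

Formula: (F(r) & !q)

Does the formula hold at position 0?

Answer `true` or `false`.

s_0={}: (F(r) & !q)=True F(r)=True r=False !q=True q=False
s_1={p,q,r}: (F(r) & !q)=False F(r)=True r=True !q=False q=True
s_2={q}: (F(r) & !q)=False F(r)=True r=False !q=False q=True
s_3={p}: (F(r) & !q)=True F(r)=True r=False !q=True q=False
s_4={r,s}: (F(r) & !q)=True F(r)=True r=True !q=True q=False

Answer: true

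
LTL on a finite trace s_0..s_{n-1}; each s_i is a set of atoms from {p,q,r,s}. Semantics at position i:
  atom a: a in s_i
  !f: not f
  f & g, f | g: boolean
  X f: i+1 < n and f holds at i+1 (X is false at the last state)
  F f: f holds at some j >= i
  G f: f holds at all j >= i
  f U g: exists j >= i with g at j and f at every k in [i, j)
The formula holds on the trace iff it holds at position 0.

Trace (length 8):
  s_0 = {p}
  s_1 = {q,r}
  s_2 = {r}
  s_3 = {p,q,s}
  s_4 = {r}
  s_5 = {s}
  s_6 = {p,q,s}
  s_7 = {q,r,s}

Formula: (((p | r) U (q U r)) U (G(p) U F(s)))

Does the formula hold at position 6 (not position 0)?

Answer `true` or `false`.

s_0={p}: (((p | r) U (q U r)) U (G(p) U F(s)))=True ((p | r) U (q U r))=True (p | r)=True p=True r=False (q U r)=False q=False (G(p) U F(s))=True G(p)=False F(s)=True s=False
s_1={q,r}: (((p | r) U (q U r)) U (G(p) U F(s)))=True ((p | r) U (q U r))=True (p | r)=True p=False r=True (q U r)=True q=True (G(p) U F(s))=True G(p)=False F(s)=True s=False
s_2={r}: (((p | r) U (q U r)) U (G(p) U F(s)))=True ((p | r) U (q U r))=True (p | r)=True p=False r=True (q U r)=True q=False (G(p) U F(s))=True G(p)=False F(s)=True s=False
s_3={p,q,s}: (((p | r) U (q U r)) U (G(p) U F(s)))=True ((p | r) U (q U r))=True (p | r)=True p=True r=False (q U r)=True q=True (G(p) U F(s))=True G(p)=False F(s)=True s=True
s_4={r}: (((p | r) U (q U r)) U (G(p) U F(s)))=True ((p | r) U (q U r))=True (p | r)=True p=False r=True (q U r)=True q=False (G(p) U F(s))=True G(p)=False F(s)=True s=False
s_5={s}: (((p | r) U (q U r)) U (G(p) U F(s)))=True ((p | r) U (q U r))=False (p | r)=False p=False r=False (q U r)=False q=False (G(p) U F(s))=True G(p)=False F(s)=True s=True
s_6={p,q,s}: (((p | r) U (q U r)) U (G(p) U F(s)))=True ((p | r) U (q U r))=True (p | r)=True p=True r=False (q U r)=True q=True (G(p) U F(s))=True G(p)=False F(s)=True s=True
s_7={q,r,s}: (((p | r) U (q U r)) U (G(p) U F(s)))=True ((p | r) U (q U r))=True (p | r)=True p=False r=True (q U r)=True q=True (G(p) U F(s))=True G(p)=False F(s)=True s=True
Evaluating at position 6: result = True

Answer: true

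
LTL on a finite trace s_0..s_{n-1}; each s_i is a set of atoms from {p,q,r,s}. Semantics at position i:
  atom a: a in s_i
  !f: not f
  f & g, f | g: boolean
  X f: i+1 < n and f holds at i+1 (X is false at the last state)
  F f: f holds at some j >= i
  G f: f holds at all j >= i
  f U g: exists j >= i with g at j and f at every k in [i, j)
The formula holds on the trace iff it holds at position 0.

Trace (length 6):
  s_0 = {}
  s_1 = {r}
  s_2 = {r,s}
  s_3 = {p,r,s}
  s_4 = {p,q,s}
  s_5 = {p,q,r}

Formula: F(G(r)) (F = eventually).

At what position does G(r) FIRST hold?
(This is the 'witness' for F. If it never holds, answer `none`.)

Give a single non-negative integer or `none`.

Answer: 5

Derivation:
s_0={}: G(r)=False r=False
s_1={r}: G(r)=False r=True
s_2={r,s}: G(r)=False r=True
s_3={p,r,s}: G(r)=False r=True
s_4={p,q,s}: G(r)=False r=False
s_5={p,q,r}: G(r)=True r=True
F(G(r)) holds; first witness at position 5.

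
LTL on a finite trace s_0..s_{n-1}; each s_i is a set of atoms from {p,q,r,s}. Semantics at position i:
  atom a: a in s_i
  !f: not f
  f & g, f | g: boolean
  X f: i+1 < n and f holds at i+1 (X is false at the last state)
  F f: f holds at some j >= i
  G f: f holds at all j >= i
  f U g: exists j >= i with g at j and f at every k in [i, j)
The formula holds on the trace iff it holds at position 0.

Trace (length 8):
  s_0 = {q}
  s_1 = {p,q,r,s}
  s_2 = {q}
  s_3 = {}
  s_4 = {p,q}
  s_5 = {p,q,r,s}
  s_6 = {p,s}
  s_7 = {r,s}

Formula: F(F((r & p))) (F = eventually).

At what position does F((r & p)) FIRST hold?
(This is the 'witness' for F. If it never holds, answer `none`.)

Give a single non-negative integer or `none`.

Answer: 0

Derivation:
s_0={q}: F((r & p))=True (r & p)=False r=False p=False
s_1={p,q,r,s}: F((r & p))=True (r & p)=True r=True p=True
s_2={q}: F((r & p))=True (r & p)=False r=False p=False
s_3={}: F((r & p))=True (r & p)=False r=False p=False
s_4={p,q}: F((r & p))=True (r & p)=False r=False p=True
s_5={p,q,r,s}: F((r & p))=True (r & p)=True r=True p=True
s_6={p,s}: F((r & p))=False (r & p)=False r=False p=True
s_7={r,s}: F((r & p))=False (r & p)=False r=True p=False
F(F((r & p))) holds; first witness at position 0.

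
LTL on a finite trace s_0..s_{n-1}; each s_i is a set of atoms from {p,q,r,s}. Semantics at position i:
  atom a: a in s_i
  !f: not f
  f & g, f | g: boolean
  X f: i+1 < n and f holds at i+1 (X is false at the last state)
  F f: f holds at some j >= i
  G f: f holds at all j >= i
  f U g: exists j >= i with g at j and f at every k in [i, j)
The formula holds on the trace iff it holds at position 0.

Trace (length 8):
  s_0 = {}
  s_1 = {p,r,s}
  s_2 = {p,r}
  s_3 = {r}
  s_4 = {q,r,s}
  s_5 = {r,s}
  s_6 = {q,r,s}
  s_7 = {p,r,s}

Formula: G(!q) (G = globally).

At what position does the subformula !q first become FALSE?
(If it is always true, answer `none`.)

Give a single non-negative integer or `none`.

s_0={}: !q=True q=False
s_1={p,r,s}: !q=True q=False
s_2={p,r}: !q=True q=False
s_3={r}: !q=True q=False
s_4={q,r,s}: !q=False q=True
s_5={r,s}: !q=True q=False
s_6={q,r,s}: !q=False q=True
s_7={p,r,s}: !q=True q=False
G(!q) holds globally = False
First violation at position 4.

Answer: 4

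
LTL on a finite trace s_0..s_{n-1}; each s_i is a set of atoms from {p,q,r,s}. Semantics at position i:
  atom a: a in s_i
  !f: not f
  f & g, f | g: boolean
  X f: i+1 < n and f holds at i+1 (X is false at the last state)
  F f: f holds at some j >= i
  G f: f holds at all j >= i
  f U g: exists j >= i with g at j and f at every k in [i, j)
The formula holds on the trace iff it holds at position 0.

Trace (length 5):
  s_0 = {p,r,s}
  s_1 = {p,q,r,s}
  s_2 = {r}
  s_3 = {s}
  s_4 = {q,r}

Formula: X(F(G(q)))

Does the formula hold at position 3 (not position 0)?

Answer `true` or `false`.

Answer: true

Derivation:
s_0={p,r,s}: X(F(G(q)))=True F(G(q))=True G(q)=False q=False
s_1={p,q,r,s}: X(F(G(q)))=True F(G(q))=True G(q)=False q=True
s_2={r}: X(F(G(q)))=True F(G(q))=True G(q)=False q=False
s_3={s}: X(F(G(q)))=True F(G(q))=True G(q)=False q=False
s_4={q,r}: X(F(G(q)))=False F(G(q))=True G(q)=True q=True
Evaluating at position 3: result = True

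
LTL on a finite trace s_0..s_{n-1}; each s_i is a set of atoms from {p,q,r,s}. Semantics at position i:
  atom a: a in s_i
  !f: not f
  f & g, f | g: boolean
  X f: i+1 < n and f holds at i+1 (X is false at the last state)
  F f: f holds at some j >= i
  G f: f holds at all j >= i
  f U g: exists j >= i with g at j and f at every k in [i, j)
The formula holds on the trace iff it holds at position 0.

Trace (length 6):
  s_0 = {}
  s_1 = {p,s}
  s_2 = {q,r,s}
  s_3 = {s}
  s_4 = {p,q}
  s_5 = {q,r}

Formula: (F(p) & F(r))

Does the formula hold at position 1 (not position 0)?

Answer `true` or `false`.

s_0={}: (F(p) & F(r))=True F(p)=True p=False F(r)=True r=False
s_1={p,s}: (F(p) & F(r))=True F(p)=True p=True F(r)=True r=False
s_2={q,r,s}: (F(p) & F(r))=True F(p)=True p=False F(r)=True r=True
s_3={s}: (F(p) & F(r))=True F(p)=True p=False F(r)=True r=False
s_4={p,q}: (F(p) & F(r))=True F(p)=True p=True F(r)=True r=False
s_5={q,r}: (F(p) & F(r))=False F(p)=False p=False F(r)=True r=True
Evaluating at position 1: result = True

Answer: true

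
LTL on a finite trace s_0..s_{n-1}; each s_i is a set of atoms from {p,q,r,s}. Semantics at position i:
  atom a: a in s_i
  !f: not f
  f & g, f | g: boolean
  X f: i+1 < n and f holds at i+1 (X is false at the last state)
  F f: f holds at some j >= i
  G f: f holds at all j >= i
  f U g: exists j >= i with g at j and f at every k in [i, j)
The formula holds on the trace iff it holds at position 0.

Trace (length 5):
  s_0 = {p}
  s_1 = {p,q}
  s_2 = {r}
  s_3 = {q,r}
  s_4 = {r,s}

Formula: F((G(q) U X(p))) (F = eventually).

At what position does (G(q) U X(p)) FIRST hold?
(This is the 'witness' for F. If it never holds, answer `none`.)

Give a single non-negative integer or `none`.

s_0={p}: (G(q) U X(p))=True G(q)=False q=False X(p)=True p=True
s_1={p,q}: (G(q) U X(p))=False G(q)=False q=True X(p)=False p=True
s_2={r}: (G(q) U X(p))=False G(q)=False q=False X(p)=False p=False
s_3={q,r}: (G(q) U X(p))=False G(q)=False q=True X(p)=False p=False
s_4={r,s}: (G(q) U X(p))=False G(q)=False q=False X(p)=False p=False
F((G(q) U X(p))) holds; first witness at position 0.

Answer: 0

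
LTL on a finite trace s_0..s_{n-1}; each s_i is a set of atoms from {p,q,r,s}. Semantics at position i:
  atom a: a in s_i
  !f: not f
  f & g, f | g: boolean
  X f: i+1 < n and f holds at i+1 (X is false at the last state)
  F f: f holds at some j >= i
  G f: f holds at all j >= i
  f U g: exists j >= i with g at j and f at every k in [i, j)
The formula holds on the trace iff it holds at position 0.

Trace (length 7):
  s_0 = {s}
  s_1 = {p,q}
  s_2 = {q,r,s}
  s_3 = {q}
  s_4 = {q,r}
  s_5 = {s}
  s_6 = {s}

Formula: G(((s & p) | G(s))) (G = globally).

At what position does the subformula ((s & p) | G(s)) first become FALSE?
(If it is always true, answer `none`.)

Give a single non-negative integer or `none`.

Answer: 0

Derivation:
s_0={s}: ((s & p) | G(s))=False (s & p)=False s=True p=False G(s)=False
s_1={p,q}: ((s & p) | G(s))=False (s & p)=False s=False p=True G(s)=False
s_2={q,r,s}: ((s & p) | G(s))=False (s & p)=False s=True p=False G(s)=False
s_3={q}: ((s & p) | G(s))=False (s & p)=False s=False p=False G(s)=False
s_4={q,r}: ((s & p) | G(s))=False (s & p)=False s=False p=False G(s)=False
s_5={s}: ((s & p) | G(s))=True (s & p)=False s=True p=False G(s)=True
s_6={s}: ((s & p) | G(s))=True (s & p)=False s=True p=False G(s)=True
G(((s & p) | G(s))) holds globally = False
First violation at position 0.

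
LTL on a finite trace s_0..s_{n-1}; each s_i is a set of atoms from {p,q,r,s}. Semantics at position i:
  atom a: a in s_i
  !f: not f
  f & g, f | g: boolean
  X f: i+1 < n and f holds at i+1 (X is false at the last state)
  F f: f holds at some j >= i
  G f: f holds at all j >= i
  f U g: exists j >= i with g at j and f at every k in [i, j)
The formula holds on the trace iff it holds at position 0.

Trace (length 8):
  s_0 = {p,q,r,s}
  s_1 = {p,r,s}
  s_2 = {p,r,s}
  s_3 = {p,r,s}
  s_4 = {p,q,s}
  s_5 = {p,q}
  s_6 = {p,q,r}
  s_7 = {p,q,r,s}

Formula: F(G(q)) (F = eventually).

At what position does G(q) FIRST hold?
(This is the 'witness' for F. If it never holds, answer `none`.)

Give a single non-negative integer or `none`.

Answer: 4

Derivation:
s_0={p,q,r,s}: G(q)=False q=True
s_1={p,r,s}: G(q)=False q=False
s_2={p,r,s}: G(q)=False q=False
s_3={p,r,s}: G(q)=False q=False
s_4={p,q,s}: G(q)=True q=True
s_5={p,q}: G(q)=True q=True
s_6={p,q,r}: G(q)=True q=True
s_7={p,q,r,s}: G(q)=True q=True
F(G(q)) holds; first witness at position 4.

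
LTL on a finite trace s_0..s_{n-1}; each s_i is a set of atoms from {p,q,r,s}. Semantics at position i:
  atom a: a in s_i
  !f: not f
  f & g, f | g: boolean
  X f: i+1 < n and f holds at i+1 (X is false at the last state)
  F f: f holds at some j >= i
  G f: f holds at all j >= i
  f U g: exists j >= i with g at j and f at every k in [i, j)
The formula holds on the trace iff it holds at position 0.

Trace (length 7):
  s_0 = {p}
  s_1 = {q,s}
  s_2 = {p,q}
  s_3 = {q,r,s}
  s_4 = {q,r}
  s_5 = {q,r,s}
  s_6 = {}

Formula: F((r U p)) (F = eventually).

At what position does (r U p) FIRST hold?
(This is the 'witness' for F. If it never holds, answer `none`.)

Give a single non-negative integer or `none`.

s_0={p}: (r U p)=True r=False p=True
s_1={q,s}: (r U p)=False r=False p=False
s_2={p,q}: (r U p)=True r=False p=True
s_3={q,r,s}: (r U p)=False r=True p=False
s_4={q,r}: (r U p)=False r=True p=False
s_5={q,r,s}: (r U p)=False r=True p=False
s_6={}: (r U p)=False r=False p=False
F((r U p)) holds; first witness at position 0.

Answer: 0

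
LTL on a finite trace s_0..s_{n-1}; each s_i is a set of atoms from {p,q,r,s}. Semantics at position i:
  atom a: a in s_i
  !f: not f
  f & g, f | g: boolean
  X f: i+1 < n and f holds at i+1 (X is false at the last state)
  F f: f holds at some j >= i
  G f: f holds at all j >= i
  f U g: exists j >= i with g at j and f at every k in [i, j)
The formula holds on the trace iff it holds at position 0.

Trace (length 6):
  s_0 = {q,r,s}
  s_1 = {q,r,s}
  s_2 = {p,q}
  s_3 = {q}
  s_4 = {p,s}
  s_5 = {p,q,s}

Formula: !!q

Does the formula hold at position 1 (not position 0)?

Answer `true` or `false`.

Answer: true

Derivation:
s_0={q,r,s}: !!q=True !q=False q=True
s_1={q,r,s}: !!q=True !q=False q=True
s_2={p,q}: !!q=True !q=False q=True
s_3={q}: !!q=True !q=False q=True
s_4={p,s}: !!q=False !q=True q=False
s_5={p,q,s}: !!q=True !q=False q=True
Evaluating at position 1: result = True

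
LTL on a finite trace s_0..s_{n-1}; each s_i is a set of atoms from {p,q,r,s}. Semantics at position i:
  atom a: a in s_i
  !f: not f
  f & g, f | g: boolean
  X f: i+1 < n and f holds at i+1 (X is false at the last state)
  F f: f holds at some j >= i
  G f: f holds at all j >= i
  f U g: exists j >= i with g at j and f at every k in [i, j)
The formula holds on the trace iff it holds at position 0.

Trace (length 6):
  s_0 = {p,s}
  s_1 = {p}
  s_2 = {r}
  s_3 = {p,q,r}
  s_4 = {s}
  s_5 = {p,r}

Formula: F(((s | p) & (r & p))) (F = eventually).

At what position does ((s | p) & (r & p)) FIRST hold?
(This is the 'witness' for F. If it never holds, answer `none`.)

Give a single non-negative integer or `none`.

s_0={p,s}: ((s | p) & (r & p))=False (s | p)=True s=True p=True (r & p)=False r=False
s_1={p}: ((s | p) & (r & p))=False (s | p)=True s=False p=True (r & p)=False r=False
s_2={r}: ((s | p) & (r & p))=False (s | p)=False s=False p=False (r & p)=False r=True
s_3={p,q,r}: ((s | p) & (r & p))=True (s | p)=True s=False p=True (r & p)=True r=True
s_4={s}: ((s | p) & (r & p))=False (s | p)=True s=True p=False (r & p)=False r=False
s_5={p,r}: ((s | p) & (r & p))=True (s | p)=True s=False p=True (r & p)=True r=True
F(((s | p) & (r & p))) holds; first witness at position 3.

Answer: 3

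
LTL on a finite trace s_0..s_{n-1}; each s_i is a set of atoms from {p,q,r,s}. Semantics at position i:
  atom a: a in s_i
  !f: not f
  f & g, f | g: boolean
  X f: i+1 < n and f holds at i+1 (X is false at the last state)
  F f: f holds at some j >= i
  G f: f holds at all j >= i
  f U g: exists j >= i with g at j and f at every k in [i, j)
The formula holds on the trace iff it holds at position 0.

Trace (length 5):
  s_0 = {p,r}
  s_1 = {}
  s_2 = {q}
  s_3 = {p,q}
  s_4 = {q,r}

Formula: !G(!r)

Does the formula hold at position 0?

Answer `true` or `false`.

Answer: true

Derivation:
s_0={p,r}: !G(!r)=True G(!r)=False !r=False r=True
s_1={}: !G(!r)=True G(!r)=False !r=True r=False
s_2={q}: !G(!r)=True G(!r)=False !r=True r=False
s_3={p,q}: !G(!r)=True G(!r)=False !r=True r=False
s_4={q,r}: !G(!r)=True G(!r)=False !r=False r=True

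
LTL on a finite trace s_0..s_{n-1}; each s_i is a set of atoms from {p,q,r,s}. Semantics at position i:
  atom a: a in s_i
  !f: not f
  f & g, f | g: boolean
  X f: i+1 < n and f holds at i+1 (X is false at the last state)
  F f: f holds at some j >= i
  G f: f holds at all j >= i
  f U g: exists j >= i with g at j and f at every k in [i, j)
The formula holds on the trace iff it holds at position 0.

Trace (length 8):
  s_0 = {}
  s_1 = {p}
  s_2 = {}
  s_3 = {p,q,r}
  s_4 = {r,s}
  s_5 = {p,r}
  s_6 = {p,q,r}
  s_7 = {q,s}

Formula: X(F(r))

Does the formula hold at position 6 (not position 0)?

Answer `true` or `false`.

Answer: false

Derivation:
s_0={}: X(F(r))=True F(r)=True r=False
s_1={p}: X(F(r))=True F(r)=True r=False
s_2={}: X(F(r))=True F(r)=True r=False
s_3={p,q,r}: X(F(r))=True F(r)=True r=True
s_4={r,s}: X(F(r))=True F(r)=True r=True
s_5={p,r}: X(F(r))=True F(r)=True r=True
s_6={p,q,r}: X(F(r))=False F(r)=True r=True
s_7={q,s}: X(F(r))=False F(r)=False r=False
Evaluating at position 6: result = False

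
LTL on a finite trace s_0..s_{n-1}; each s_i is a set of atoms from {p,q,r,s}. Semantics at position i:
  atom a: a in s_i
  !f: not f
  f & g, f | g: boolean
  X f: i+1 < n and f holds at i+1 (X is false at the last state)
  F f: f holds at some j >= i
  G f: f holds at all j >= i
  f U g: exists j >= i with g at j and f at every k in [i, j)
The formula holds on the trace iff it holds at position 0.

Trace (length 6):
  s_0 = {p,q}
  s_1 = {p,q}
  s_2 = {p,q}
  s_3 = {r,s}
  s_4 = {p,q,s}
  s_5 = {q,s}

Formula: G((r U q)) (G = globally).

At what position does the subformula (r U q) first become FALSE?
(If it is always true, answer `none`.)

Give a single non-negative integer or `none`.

s_0={p,q}: (r U q)=True r=False q=True
s_1={p,q}: (r U q)=True r=False q=True
s_2={p,q}: (r U q)=True r=False q=True
s_3={r,s}: (r U q)=True r=True q=False
s_4={p,q,s}: (r U q)=True r=False q=True
s_5={q,s}: (r U q)=True r=False q=True
G((r U q)) holds globally = True
No violation — formula holds at every position.

Answer: none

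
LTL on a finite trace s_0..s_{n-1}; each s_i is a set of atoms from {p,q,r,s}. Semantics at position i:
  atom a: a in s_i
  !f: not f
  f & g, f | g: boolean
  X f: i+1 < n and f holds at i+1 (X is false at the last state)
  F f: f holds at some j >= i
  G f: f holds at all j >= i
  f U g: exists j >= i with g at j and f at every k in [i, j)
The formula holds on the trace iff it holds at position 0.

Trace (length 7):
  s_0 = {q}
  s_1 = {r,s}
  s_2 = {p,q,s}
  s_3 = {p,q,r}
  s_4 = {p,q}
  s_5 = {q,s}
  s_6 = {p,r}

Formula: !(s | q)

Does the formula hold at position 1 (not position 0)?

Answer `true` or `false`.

s_0={q}: !(s | q)=False (s | q)=True s=False q=True
s_1={r,s}: !(s | q)=False (s | q)=True s=True q=False
s_2={p,q,s}: !(s | q)=False (s | q)=True s=True q=True
s_3={p,q,r}: !(s | q)=False (s | q)=True s=False q=True
s_4={p,q}: !(s | q)=False (s | q)=True s=False q=True
s_5={q,s}: !(s | q)=False (s | q)=True s=True q=True
s_6={p,r}: !(s | q)=True (s | q)=False s=False q=False
Evaluating at position 1: result = False

Answer: false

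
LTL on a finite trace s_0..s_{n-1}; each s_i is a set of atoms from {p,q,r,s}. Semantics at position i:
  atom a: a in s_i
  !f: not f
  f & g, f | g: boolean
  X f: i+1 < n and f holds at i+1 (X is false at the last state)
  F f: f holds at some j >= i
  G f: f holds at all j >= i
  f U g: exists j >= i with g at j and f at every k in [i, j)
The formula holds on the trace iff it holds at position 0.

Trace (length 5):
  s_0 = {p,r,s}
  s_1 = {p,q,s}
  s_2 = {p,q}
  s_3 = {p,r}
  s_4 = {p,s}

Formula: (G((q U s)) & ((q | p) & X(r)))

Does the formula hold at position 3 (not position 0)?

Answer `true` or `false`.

Answer: false

Derivation:
s_0={p,r,s}: (G((q U s)) & ((q | p) & X(r)))=False G((q U s))=False (q U s)=True q=False s=True ((q | p) & X(r))=False (q | p)=True p=True X(r)=False r=True
s_1={p,q,s}: (G((q U s)) & ((q | p) & X(r)))=False G((q U s))=False (q U s)=True q=True s=True ((q | p) & X(r))=False (q | p)=True p=True X(r)=False r=False
s_2={p,q}: (G((q U s)) & ((q | p) & X(r)))=False G((q U s))=False (q U s)=False q=True s=False ((q | p) & X(r))=True (q | p)=True p=True X(r)=True r=False
s_3={p,r}: (G((q U s)) & ((q | p) & X(r)))=False G((q U s))=False (q U s)=False q=False s=False ((q | p) & X(r))=False (q | p)=True p=True X(r)=False r=True
s_4={p,s}: (G((q U s)) & ((q | p) & X(r)))=False G((q U s))=True (q U s)=True q=False s=True ((q | p) & X(r))=False (q | p)=True p=True X(r)=False r=False
Evaluating at position 3: result = False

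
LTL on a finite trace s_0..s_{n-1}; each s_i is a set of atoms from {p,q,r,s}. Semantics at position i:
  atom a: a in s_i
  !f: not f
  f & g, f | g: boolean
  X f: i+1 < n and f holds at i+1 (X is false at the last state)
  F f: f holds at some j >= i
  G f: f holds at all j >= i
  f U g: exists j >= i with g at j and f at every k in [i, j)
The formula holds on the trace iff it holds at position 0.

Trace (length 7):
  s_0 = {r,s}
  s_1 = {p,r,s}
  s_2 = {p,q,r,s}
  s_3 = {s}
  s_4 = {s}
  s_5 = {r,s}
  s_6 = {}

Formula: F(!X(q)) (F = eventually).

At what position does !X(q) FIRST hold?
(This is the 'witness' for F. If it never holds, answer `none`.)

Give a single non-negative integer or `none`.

s_0={r,s}: !X(q)=True X(q)=False q=False
s_1={p,r,s}: !X(q)=False X(q)=True q=False
s_2={p,q,r,s}: !X(q)=True X(q)=False q=True
s_3={s}: !X(q)=True X(q)=False q=False
s_4={s}: !X(q)=True X(q)=False q=False
s_5={r,s}: !X(q)=True X(q)=False q=False
s_6={}: !X(q)=True X(q)=False q=False
F(!X(q)) holds; first witness at position 0.

Answer: 0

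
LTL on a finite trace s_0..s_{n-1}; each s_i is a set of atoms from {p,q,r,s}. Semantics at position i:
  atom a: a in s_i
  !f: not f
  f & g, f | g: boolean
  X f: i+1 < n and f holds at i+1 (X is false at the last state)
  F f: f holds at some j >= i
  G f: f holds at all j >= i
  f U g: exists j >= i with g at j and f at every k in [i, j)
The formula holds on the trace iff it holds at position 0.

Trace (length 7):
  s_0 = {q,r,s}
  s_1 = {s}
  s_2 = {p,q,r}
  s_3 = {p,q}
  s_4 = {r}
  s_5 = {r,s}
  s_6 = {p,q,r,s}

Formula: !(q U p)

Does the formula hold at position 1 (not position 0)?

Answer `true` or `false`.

s_0={q,r,s}: !(q U p)=True (q U p)=False q=True p=False
s_1={s}: !(q U p)=True (q U p)=False q=False p=False
s_2={p,q,r}: !(q U p)=False (q U p)=True q=True p=True
s_3={p,q}: !(q U p)=False (q U p)=True q=True p=True
s_4={r}: !(q U p)=True (q U p)=False q=False p=False
s_5={r,s}: !(q U p)=True (q U p)=False q=False p=False
s_6={p,q,r,s}: !(q U p)=False (q U p)=True q=True p=True
Evaluating at position 1: result = True

Answer: true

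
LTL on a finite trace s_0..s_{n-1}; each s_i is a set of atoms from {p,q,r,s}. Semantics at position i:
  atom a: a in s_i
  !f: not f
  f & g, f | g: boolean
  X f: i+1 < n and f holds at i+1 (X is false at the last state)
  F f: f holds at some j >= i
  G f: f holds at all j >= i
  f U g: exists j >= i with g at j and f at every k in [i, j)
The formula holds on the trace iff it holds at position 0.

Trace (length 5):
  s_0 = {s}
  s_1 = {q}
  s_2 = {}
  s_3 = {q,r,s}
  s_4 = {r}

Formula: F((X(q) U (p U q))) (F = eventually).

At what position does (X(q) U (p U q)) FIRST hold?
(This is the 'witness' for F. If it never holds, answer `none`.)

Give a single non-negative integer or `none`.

s_0={s}: (X(q) U (p U q))=True X(q)=True q=False (p U q)=False p=False
s_1={q}: (X(q) U (p U q))=True X(q)=False q=True (p U q)=True p=False
s_2={}: (X(q) U (p U q))=True X(q)=True q=False (p U q)=False p=False
s_3={q,r,s}: (X(q) U (p U q))=True X(q)=False q=True (p U q)=True p=False
s_4={r}: (X(q) U (p U q))=False X(q)=False q=False (p U q)=False p=False
F((X(q) U (p U q))) holds; first witness at position 0.

Answer: 0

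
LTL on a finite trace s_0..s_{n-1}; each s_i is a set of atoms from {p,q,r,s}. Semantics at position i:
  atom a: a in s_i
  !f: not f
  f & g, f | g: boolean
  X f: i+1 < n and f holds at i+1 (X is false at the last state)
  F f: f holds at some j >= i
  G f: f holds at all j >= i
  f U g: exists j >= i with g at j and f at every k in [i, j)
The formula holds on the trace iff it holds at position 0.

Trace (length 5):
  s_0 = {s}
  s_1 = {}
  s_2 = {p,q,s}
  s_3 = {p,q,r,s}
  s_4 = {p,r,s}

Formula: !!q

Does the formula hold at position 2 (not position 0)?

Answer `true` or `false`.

Answer: true

Derivation:
s_0={s}: !!q=False !q=True q=False
s_1={}: !!q=False !q=True q=False
s_2={p,q,s}: !!q=True !q=False q=True
s_3={p,q,r,s}: !!q=True !q=False q=True
s_4={p,r,s}: !!q=False !q=True q=False
Evaluating at position 2: result = True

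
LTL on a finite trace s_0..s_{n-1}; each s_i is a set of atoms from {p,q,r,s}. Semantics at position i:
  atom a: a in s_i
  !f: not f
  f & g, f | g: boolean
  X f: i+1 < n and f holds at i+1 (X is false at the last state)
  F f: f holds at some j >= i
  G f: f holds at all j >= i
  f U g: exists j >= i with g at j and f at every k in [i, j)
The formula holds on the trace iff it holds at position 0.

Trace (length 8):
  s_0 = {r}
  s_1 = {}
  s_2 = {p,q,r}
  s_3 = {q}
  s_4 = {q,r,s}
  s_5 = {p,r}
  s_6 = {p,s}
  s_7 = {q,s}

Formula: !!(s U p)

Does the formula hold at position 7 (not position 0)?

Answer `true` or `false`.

s_0={r}: !!(s U p)=False !(s U p)=True (s U p)=False s=False p=False
s_1={}: !!(s U p)=False !(s U p)=True (s U p)=False s=False p=False
s_2={p,q,r}: !!(s U p)=True !(s U p)=False (s U p)=True s=False p=True
s_3={q}: !!(s U p)=False !(s U p)=True (s U p)=False s=False p=False
s_4={q,r,s}: !!(s U p)=True !(s U p)=False (s U p)=True s=True p=False
s_5={p,r}: !!(s U p)=True !(s U p)=False (s U p)=True s=False p=True
s_6={p,s}: !!(s U p)=True !(s U p)=False (s U p)=True s=True p=True
s_7={q,s}: !!(s U p)=False !(s U p)=True (s U p)=False s=True p=False
Evaluating at position 7: result = False

Answer: false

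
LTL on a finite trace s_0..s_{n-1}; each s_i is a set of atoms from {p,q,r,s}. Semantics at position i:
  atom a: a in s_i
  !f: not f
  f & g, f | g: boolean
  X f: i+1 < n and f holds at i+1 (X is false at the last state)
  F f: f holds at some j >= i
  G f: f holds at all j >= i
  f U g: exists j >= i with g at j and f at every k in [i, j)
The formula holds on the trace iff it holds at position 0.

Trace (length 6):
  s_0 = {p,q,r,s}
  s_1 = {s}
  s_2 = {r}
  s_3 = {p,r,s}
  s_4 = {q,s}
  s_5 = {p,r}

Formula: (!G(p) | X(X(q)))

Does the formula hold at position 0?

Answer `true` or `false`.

Answer: true

Derivation:
s_0={p,q,r,s}: (!G(p) | X(X(q)))=True !G(p)=True G(p)=False p=True X(X(q))=False X(q)=False q=True
s_1={s}: (!G(p) | X(X(q)))=True !G(p)=True G(p)=False p=False X(X(q))=False X(q)=False q=False
s_2={r}: (!G(p) | X(X(q)))=True !G(p)=True G(p)=False p=False X(X(q))=True X(q)=False q=False
s_3={p,r,s}: (!G(p) | X(X(q)))=True !G(p)=True G(p)=False p=True X(X(q))=False X(q)=True q=False
s_4={q,s}: (!G(p) | X(X(q)))=True !G(p)=True G(p)=False p=False X(X(q))=False X(q)=False q=True
s_5={p,r}: (!G(p) | X(X(q)))=False !G(p)=False G(p)=True p=True X(X(q))=False X(q)=False q=False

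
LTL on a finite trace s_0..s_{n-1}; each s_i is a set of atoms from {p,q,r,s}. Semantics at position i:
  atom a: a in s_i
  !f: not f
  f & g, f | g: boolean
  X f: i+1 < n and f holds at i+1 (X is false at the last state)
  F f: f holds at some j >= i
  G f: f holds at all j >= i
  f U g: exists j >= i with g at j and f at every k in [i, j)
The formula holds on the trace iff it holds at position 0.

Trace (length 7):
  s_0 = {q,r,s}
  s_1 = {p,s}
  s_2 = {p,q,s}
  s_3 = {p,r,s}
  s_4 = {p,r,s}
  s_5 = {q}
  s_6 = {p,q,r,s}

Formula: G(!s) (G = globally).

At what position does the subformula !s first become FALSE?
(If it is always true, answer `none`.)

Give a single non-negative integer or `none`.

s_0={q,r,s}: !s=False s=True
s_1={p,s}: !s=False s=True
s_2={p,q,s}: !s=False s=True
s_3={p,r,s}: !s=False s=True
s_4={p,r,s}: !s=False s=True
s_5={q}: !s=True s=False
s_6={p,q,r,s}: !s=False s=True
G(!s) holds globally = False
First violation at position 0.

Answer: 0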